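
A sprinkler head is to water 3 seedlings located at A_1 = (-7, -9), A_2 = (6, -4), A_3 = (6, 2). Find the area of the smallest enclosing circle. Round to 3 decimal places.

Side lengths²: A_1A_2² = 194, A_1A_3² = 290, A_2A_3² = 36.
Since A_1A_3² = 290 ≥ 194 + 36 = 230, the angle opposite A_1A_3 is not acute, so the smallest enclosing circle has A_1A_3 as diameter.
Centre = midpoint of A_1A_3 = (-0.5, -3.5), r² = 290/4 = 72.5.
Area = π·r² = π·72.5 ≈ 227.765.

227.765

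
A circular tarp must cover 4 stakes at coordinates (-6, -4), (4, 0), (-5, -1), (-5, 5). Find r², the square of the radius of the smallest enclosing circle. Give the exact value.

By Welzl's lemma the MEC is supported by two points (diametrically opposite) or three points (on a circumcircle).
The minimum enclosing circle is determined by three boundary points: (-6, -4), (4, 0), (-5, 5).
Their circumcentre is (-79/43, 4/43) with r² = 63017/1849.
The farthest remaining point (-5, -1) is at distance² 20705/1849 ≤ 63017/1849.

63017/1849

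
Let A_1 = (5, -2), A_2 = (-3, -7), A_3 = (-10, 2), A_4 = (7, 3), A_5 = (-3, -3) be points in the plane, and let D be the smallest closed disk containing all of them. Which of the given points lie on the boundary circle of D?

The minimum enclosing circle is determined by three boundary points: A_2, A_3, A_4.
Their circumcentre is (-1.4375, 1.4375) with r² = 73.6328125.
The farthest remaining point A_1 is at distance² 53.2578125 ≤ 73.6328125.
The points at distance exactly r from the centre are A_2, A_3, A_4 — 3 points.

A_2, A_3, A_4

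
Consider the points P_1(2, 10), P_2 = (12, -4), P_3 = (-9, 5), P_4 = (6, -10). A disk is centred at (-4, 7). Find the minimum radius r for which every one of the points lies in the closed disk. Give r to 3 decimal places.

The required radius is the distance from (-4, 7) to the farthest point.
Squared distances: 45, 377, 29, 389.
Maximum is 389, attained at P_4.
r = √389 ≈ 19.723.

19.723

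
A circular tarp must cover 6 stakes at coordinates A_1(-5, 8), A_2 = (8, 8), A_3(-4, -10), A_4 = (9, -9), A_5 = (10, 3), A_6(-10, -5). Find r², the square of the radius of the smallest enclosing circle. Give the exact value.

A smallest enclosing disk is always determined by at most three of the input points on its boundary.
The minimum enclosing circle is determined by three boundary points: A_2, A_4, A_6.
Their circumcentre is (17/22, -21/22) with r² = 32045/242.
The farthest remaining point A_1 is at distance² 27469/242 ≤ 32045/242.

32045/242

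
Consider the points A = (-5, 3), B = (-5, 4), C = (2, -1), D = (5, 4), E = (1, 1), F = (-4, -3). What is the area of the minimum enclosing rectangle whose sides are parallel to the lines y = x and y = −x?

In coordinates u = x + y, v = x − y the rectangle is axis-aligned; the map (x,y)→(u,v) scales areas by 2.
u-values: -2, -1, 1, 9, 2, -7; range = 9 − (-7) = 16.
v-values: -8, -9, 3, 1, 0, -1; range = 3 − (-9) = 12.
Area = (16 × 12) / 2 = 96.

96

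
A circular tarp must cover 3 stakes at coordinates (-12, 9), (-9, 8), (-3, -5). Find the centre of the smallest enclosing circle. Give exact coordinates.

(-7.5, 2)

Call the three points A, B, C in the order given.
Side lengths²: AB² = 10, AC² = 277, BC² = 205.
Since AC² = 277 ≥ 205 + 10 = 215, the angle opposite AC is not acute, so the smallest enclosing circle has AC as diameter.
Centre = midpoint of AC = (-7.5, 2), r² = 277/4 = 69.25.
Centre = (-7.5, 2).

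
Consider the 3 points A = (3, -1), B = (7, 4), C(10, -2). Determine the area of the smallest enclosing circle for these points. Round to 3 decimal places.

47.635

Side lengths²: AB² = 41, AC² = 50, BC² = 45.
Since AC² = 50 < 45 + 41 = 86, the triangle is acute, so the smallest enclosing circle is the circumcircle.
Circumcentre = (175/26, 3/26), r² = 5125/338.
Area = π·r² = π·5125/338 ≈ 47.635.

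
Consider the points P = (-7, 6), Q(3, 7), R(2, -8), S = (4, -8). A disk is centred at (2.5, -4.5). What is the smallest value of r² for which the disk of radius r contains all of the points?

200.5

The required radius is the distance from (2.5, -4.5) to the farthest point.
Squared distances: 200.5, 132.5, 12.5, 14.5.
Maximum is 200.5, attained at P.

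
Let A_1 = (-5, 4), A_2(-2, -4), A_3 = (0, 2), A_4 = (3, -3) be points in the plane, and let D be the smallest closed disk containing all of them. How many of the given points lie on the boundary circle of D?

A smallest enclosing disk is always determined by at most three of the input points on its boundary.
The farthest pair is A_1–A_4 with squared distance 113. The circle on this segment as diameter has centre (-1, 0.5) and r² = 113/4 = 28.25.
Check A_2: distance² to centre = 21.25 ≤ 28.25, so it lies inside.
All remaining points lie in this disk, and no smaller disk contains both endpoints, so this is the minimum enclosing circle.
The points at distance exactly r from the centre are A_1, A_4 — 2 points.

2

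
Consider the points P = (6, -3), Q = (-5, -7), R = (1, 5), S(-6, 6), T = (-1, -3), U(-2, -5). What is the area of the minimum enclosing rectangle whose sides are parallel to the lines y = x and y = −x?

189

In coordinates u = x + y, v = x − y the rectangle is axis-aligned; the map (x,y)→(u,v) scales areas by 2.
u-values: 3, -12, 6, 0, -4, -7; range = 6 − (-12) = 18.
v-values: 9, 2, -4, -12, 2, 3; range = 9 − (-12) = 21.
Area = (18 × 21) / 2 = 189.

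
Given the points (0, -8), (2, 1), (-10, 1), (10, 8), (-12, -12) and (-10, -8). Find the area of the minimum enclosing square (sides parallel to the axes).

The bounding box has width 22 and height 20.
An axis-aligned square enclosing the set must have side ≥ max(width, height).
So the minimum side is max(22, 20) = 22.
Area = 22² = 484.

484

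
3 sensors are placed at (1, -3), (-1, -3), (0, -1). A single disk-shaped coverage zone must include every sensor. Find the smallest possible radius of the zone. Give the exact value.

1.25

Call the three points A, B, C in the order given.
Side lengths²: AB² = 4, AC² = 5, BC² = 5.
Since BC² = 5 < 5 + 4 = 9, the triangle is acute, so the smallest enclosing circle is the circumcircle.
Circumcentre = (0, -2.25), r² = 1.5625.
r = √(1.5625) = 1.25.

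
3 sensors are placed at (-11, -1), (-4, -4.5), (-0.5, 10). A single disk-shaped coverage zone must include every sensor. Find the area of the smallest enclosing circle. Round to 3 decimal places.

Call the three points A, B, C in the order given.
Side lengths²: AB² = 61.25, AC² = 231.25, BC² = 222.5.
Since AC² = 231.25 < 222.5 + 61.25 = 283.75, the triangle is acute, so the smallest enclosing circle is the circumcircle.
Circumcentre = (-233/52, 171/52), r² = 82325/1352.
Area = π·r² = π·82325/1352 ≈ 191.296.

191.296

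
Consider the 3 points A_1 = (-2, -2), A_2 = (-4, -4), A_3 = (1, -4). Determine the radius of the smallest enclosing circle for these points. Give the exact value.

Side lengths²: A_1A_2² = 8, A_1A_3² = 13, A_2A_3² = 25.
Since A_2A_3² = 25 ≥ 13 + 8 = 21, the angle opposite A_2A_3 is not acute, so the smallest enclosing circle has A_2A_3 as diameter.
Centre = midpoint of A_2A_3 = (-1.5, -4), r² = 25/4 = 6.25.
r = √(6.25) = 2.5.

2.5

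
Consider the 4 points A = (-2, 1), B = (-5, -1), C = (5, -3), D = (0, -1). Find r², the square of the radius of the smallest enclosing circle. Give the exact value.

A smallest enclosing disk is always determined by at most three of the input points on its boundary.
The farthest pair is B–C with squared distance 104. The circle on this segment as diameter has centre (0, -2) and r² = 104/4 = 26.
Check A: distance² to centre = 13 ≤ 26, so it lies inside.
All remaining points lie in this disk, and no smaller disk contains both endpoints, so this is the minimum enclosing circle.

26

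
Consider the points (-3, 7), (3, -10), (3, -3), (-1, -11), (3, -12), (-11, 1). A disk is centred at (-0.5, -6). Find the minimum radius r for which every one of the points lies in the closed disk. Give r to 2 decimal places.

13.24

The required radius is the distance from (-0.5, -6) to the farthest point.
Squared distances: 175.25, 28.25, 21.25, 25.25, 48.25, 159.25.
Maximum is 175.25, attained at (-3, 7).
r = √(175.25) ≈ 13.24.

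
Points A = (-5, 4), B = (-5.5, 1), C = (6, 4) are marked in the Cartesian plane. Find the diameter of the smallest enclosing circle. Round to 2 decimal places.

Side lengths²: AB² = 9.25, AC² = 121, BC² = 141.25.
Since BC² = 141.25 ≥ 121 + 9.25 = 130.25, the angle opposite BC is not acute, so the smallest enclosing circle has BC as diameter.
Centre = midpoint of BC = (0.25, 2.5), r² = 141.25/4 = 35.3125.
Diameter = 2r = 2√(35.3125) ≈ 11.88.

11.88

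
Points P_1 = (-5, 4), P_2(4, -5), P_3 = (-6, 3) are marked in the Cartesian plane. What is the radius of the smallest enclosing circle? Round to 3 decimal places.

Side lengths²: P_1P_2² = 162, P_1P_3² = 2, P_2P_3² = 164.
Since P_2P_3² = 164 ≥ 162 + 2 = 164, the angle opposite P_2P_3 is not acute, so the smallest enclosing circle has P_2P_3 as diameter.
Centre = midpoint of P_2P_3 = (-1, -1), r² = 164/4 = 41.
r = √41 ≈ 6.403.

6.403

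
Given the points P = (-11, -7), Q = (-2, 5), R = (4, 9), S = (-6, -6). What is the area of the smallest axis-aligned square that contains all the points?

The bounding box has width 15 and height 16.
An axis-aligned square enclosing the set must have side ≥ max(width, height).
So the minimum side is max(15, 16) = 16.
Area = 16² = 256.

256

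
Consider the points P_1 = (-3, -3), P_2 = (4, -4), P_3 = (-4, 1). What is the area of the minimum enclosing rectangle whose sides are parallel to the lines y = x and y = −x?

In coordinates u = x + y, v = x − y the rectangle is axis-aligned; the map (x,y)→(u,v) scales areas by 2.
u-values: -6, 0, -3; range = 0 − (-6) = 6.
v-values: 0, 8, -5; range = 8 − (-5) = 13.
Area = (6 × 13) / 2 = 39.

39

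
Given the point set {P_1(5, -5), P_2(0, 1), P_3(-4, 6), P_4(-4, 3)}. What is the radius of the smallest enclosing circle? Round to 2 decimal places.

7.11

The minimum enclosing circle of a finite set is fixed by two of the points (as a diameter) or three (as a circumcircle).
The farthest pair is P_1–P_3 with squared distance 202. The circle on this segment as diameter has centre (0.5, 0.5) and r² = 202/4 = 50.5.
Check P_2: distance² to centre = 0.5 ≤ 50.5, so it lies inside.
All remaining points lie in this disk, and no smaller disk contains both endpoints, so this is the minimum enclosing circle.
r = √(50.5) ≈ 7.11.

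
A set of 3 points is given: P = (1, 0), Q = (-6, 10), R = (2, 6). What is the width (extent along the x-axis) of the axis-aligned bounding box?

max x = 2, min x = -6, so width = 8.

8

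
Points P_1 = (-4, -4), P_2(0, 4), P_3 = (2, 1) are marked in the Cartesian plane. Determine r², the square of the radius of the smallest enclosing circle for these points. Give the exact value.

20

Side lengths²: P_1P_2² = 80, P_1P_3² = 61, P_2P_3² = 13.
Since P_1P_2² = 80 ≥ 61 + 13 = 74, the angle opposite P_1P_2 is not acute, so the smallest enclosing circle has P_1P_2 as diameter.
Centre = midpoint of P_1P_2 = (-2, 0), r² = 80/4 = 20.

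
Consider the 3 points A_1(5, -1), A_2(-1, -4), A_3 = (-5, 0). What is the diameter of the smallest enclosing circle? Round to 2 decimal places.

Side lengths²: A_1A_2² = 45, A_1A_3² = 101, A_2A_3² = 32.
Since A_1A_3² = 101 ≥ 45 + 32 = 77, the angle opposite A_1A_3 is not acute, so the smallest enclosing circle has A_1A_3 as diameter.
Centre = midpoint of A_1A_3 = (0, -0.5), r² = 101/4 = 25.25.
Diameter = 2r = 2√(25.25) ≈ 10.05.

10.05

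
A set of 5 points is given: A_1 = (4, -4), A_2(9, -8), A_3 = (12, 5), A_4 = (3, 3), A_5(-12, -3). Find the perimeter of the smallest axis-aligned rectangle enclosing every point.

74

Width = max x − min x = 12 − (-12) = 24.
Height = max y − min y = 5 − (-8) = 13.
Perimeter = 2(24 + 13) = 74.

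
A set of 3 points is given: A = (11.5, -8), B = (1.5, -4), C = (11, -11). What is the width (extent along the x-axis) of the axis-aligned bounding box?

10

max x = 11.5, min x = 1.5, so width = 10.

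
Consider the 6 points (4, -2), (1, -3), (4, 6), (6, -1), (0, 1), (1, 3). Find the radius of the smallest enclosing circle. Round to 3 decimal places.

A smallest enclosing disk is always determined by at most three of the input points on its boundary.
The farthest pair is (1, -3)–(4, 6) with squared distance 90. The circle on this segment as diameter has centre (2.5, 1.5) and r² = 90/4 = 22.5.
Check (4, -2): distance² to centre = 14.5 ≤ 22.5, so it lies inside.
All remaining points lie in this disk, and no smaller disk contains both endpoints, so this is the minimum enclosing circle.
r = √(22.5) ≈ 4.743.

4.743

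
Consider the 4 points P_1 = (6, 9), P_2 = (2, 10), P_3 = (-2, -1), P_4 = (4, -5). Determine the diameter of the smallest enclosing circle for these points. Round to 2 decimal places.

The minimum enclosing circle of a finite set is fixed by two of the points (as a diameter) or three (as a circumcircle).
The farthest pair is P_2–P_4 with squared distance 229. The circle on this segment as diameter has centre (3, 2.5) and r² = 229/4 = 57.25.
Check P_1: distance² to centre = 51.25 ≤ 57.25, so it lies inside.
All remaining points lie in this disk, and no smaller disk contains both endpoints, so this is the minimum enclosing circle.
Diameter = 2r = 2√(57.25) ≈ 15.13.

15.13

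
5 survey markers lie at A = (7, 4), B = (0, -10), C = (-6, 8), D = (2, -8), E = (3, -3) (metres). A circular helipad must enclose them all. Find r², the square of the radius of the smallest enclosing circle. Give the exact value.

92.5

The minimum enclosing circle of a finite set is fixed by two of the points (as a diameter) or three (as a circumcircle).
The minimum enclosing circle is determined by three boundary points: A, B, C.
Their circumcentre is (-1.5, -0.5) with r² = 92.5.
The farthest remaining point D is at distance² 68.5 ≤ 92.5.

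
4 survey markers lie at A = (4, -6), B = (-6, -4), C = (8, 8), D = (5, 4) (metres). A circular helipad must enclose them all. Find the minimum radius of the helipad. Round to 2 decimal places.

The minimum enclosing circle of a finite set is fixed by two of the points (as a diameter) or three (as a circumcircle).
The farthest pair is B–C with squared distance 340. The circle on this segment as diameter has centre (1, 2) and r² = 340/4 = 85.
Check A: distance² to centre = 73 ≤ 85, so it lies inside.
All remaining points lie in this disk, and no smaller disk contains both endpoints, so this is the minimum enclosing circle.
r = √85 ≈ 9.22.

9.22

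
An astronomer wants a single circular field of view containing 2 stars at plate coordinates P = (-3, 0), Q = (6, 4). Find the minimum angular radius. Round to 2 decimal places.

4.92

The smallest circle enclosing two points has them as diameter endpoints.
Centre = midpoint = (1.5, 2); r² = |PQ|²/4 = 97/4 = 24.25.
r = √(24.25) ≈ 4.92.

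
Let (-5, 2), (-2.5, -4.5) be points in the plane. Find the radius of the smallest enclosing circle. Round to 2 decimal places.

3.48

The smallest circle enclosing two points has them as diameter endpoints.
Centre = midpoint = (-3.75, -1.25); r² = |(-5, 2)−(-2.5, -4.5)|²/4 = 48.5/4 = 12.125.
r = √(12.125) ≈ 3.48.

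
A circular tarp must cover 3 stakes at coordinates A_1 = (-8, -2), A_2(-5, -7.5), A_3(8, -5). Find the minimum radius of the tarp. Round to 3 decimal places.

Side lengths²: A_1A_2² = 39.25, A_1A_3² = 265, A_2A_3² = 175.25.
Since A_1A_3² = 265 ≥ 175.25 + 39.25 = 214.5, the angle opposite A_1A_3 is not acute, so the smallest enclosing circle has A_1A_3 as diameter.
Centre = midpoint of A_1A_3 = (0, -3.5), r² = 265/4 = 66.25.
r = √(66.25) ≈ 8.139.

8.139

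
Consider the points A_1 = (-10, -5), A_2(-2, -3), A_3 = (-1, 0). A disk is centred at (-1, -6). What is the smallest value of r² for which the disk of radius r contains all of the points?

The required radius is the distance from (-1, -6) to the farthest point.
Squared distances: 82, 10, 36.
Maximum is 82, attained at A_1.

82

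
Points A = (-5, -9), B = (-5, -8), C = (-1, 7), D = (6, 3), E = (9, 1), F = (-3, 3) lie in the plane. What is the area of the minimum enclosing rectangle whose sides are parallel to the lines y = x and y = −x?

192

In coordinates u = x + y, v = x − y the rectangle is axis-aligned; the map (x,y)→(u,v) scales areas by 2.
u-values: -14, -13, 6, 9, 10, 0; range = 10 − (-14) = 24.
v-values: 4, 3, -8, 3, 8, -6; range = 8 − (-8) = 16.
Area = (24 × 16) / 2 = 192.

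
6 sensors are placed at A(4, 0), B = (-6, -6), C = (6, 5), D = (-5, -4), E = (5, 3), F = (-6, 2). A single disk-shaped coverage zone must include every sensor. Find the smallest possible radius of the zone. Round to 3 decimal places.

8.139

By Welzl's lemma the MEC is supported by two points (diametrically opposite) or three points (on a circumcircle).
The farthest pair is B–C with squared distance 265. The circle on this segment as diameter has centre (0, -0.5) and r² = 265/4 = 66.25.
Check A: distance² to centre = 16.25 ≤ 66.25, so it lies inside.
All remaining points lie in this disk, and no smaller disk contains both endpoints, so this is the minimum enclosing circle.
r = √(66.25) ≈ 8.139.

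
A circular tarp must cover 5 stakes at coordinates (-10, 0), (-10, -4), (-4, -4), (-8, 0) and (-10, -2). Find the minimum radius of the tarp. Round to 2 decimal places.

A smallest enclosing disk is always determined by at most three of the input points on its boundary.
The farthest pair is (-10, 0)–(-4, -4) with squared distance 52. The circle on this segment as diameter has centre (-7, -2) and r² = 52/4 = 13.
Check (-10, -4): distance² to centre = 13 ≤ 13, so it lies inside.
All remaining points lie in this disk, and no smaller disk contains both endpoints, so this is the minimum enclosing circle.
r = √13 ≈ 3.61.

3.61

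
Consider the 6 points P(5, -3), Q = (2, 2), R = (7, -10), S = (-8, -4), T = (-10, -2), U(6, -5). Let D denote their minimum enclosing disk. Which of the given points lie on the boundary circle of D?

By Welzl's lemma the MEC is supported by two points (diametrically opposite) or three points (on a circumcircle).
The farthest pair is R–T with squared distance 353. The circle on this segment as diameter has centre (-1.5, -6) and r² = 353/4 = 88.25.
Check P: distance² to centre = 51.25 ≤ 88.25, so it lies inside.
All remaining points lie in this disk, and no smaller disk contains both endpoints, so this is the minimum enclosing circle.
The points at distance exactly r from the centre are R, T — 2 points.

R, T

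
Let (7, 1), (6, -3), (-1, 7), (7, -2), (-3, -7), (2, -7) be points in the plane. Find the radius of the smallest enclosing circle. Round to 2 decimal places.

7.32

The minimum enclosing circle of a finite set is fixed by two of the points (as a diameter) or three (as a circumcircle).
The minimum enclosing circle is determined by three boundary points: (-1, 7), (7, -2), (-3, -7).
Their circumcentre is (-3/26, -7/26) with r² = 18125/338.
The farthest remaining point (7, 1) is at distance² 17657/338 ≤ 18125/338.
r = √(18125/338) ≈ 7.32.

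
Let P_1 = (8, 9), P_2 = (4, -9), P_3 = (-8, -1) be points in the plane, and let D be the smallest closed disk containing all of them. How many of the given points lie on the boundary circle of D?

3

Side lengths²: P_1P_2² = 340, P_1P_3² = 356, P_2P_3² = 208.
Since P_1P_3² = 356 < 340 + 208 = 548, the triangle is acute, so the smallest enclosing circle is the circumcircle.
Circumcentre = (60/31, 28/31), r² = 98345/961.
The points at distance exactly r from the centre are P_1, P_2, P_3 — 3 points.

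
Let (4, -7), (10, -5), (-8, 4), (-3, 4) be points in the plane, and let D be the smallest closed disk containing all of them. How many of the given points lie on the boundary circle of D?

2

By Welzl's lemma the MEC is supported by two points (diametrically opposite) or three points (on a circumcircle).
The farthest pair is (10, -5)–(-8, 4) with squared distance 405. The circle on this segment as diameter has centre (1, -0.5) and r² = 405/4 = 101.25.
Check (4, -7): distance² to centre = 51.25 ≤ 101.25, so it lies inside.
All remaining points lie in this disk, and no smaller disk contains both endpoints, so this is the minimum enclosing circle.
The points at distance exactly r from the centre are (10, -5), (-8, 4) — 2 points.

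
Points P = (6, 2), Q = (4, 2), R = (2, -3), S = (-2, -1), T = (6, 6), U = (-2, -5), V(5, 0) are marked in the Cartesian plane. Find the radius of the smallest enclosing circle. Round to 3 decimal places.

6.801

The farthest pair is T–U with squared distance 185. The circle on this segment as diameter has centre (2, 0.5) and r² = 185/4 = 46.25.
Check P: distance² to centre = 18.25 ≤ 46.25, so it lies inside.
All remaining points lie in this disk, and no smaller disk contains both endpoints, so this is the minimum enclosing circle.
r = √(46.25) ≈ 6.801.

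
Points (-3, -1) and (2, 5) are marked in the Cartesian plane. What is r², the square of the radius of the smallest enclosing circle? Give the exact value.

15.25

The smallest circle enclosing two points has them as diameter endpoints.
Centre = midpoint = (-0.5, 2); r² = |(-3, -1)−(2, 5)|²/4 = 61/4 = 15.25.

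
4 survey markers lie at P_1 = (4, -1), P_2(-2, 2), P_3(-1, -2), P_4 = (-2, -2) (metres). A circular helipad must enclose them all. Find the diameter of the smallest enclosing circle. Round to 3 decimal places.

6.801

The minimum enclosing circle of a finite set is fixed by two of the points (as a diameter) or three (as a circumcircle).
The minimum enclosing circle is determined by three boundary points: P_1, P_2, P_4.
Their circumcentre is (0.75, 0) with r² = 11.5625.
The farthest remaining point P_3 is at distance² 7.0625 ≤ 11.5625.
Diameter = 2r = 2√(11.5625) ≈ 6.801.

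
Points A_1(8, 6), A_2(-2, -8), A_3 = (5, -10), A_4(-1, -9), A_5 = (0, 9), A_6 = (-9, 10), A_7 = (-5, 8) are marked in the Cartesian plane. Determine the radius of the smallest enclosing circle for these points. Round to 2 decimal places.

12.21

By Welzl's lemma the MEC is supported by two points (diametrically opposite) or three points (on a circumcircle).
The farthest pair is A_3–A_6 with squared distance 596. The circle on this segment as diameter has centre (-2, 0) and r² = 596/4 = 149.
Check A_1: distance² to centre = 136 ≤ 149, so it lies inside.
All remaining points lie in this disk, and no smaller disk contains both endpoints, so this is the minimum enclosing circle.
r = √149 ≈ 12.21.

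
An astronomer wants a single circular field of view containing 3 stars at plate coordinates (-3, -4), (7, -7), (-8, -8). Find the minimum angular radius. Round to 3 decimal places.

Call the three points A, B, C in the order given.
Side lengths²: AB² = 109, AC² = 41, BC² = 226.
Since BC² = 226 ≥ 109 + 41 = 150, the angle opposite BC is not acute, so the smallest enclosing circle has BC as diameter.
Centre = midpoint of BC = (-0.5, -7.5), r² = 226/4 = 56.5.
r = √(56.5) ≈ 7.517.

7.517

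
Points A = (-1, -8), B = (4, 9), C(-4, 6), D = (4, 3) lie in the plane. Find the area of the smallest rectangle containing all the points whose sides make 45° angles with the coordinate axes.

187

In coordinates u = x + y, v = x − y the rectangle is axis-aligned; the map (x,y)→(u,v) scales areas by 2.
u-values: -9, 13, 2, 7; range = 13 − (-9) = 22.
v-values: 7, -5, -10, 1; range = 7 − (-10) = 17.
Area = (22 × 17) / 2 = 187.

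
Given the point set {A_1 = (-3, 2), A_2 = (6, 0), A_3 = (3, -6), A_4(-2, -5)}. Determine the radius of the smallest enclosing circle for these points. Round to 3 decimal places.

A smallest enclosing disk is always determined by at most three of the input points on its boundary.
The minimum enclosing circle is determined by three boundary points: A_1, A_2, A_3.
Their circumcentre is (1, -1.25) with r² = 26.5625.
The farthest remaining point A_4 is at distance² 23.0625 ≤ 26.5625.
r = √(26.5625) ≈ 5.154.

5.154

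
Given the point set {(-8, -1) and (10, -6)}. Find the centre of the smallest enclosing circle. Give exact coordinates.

The smallest circle enclosing two points has them as diameter endpoints.
Centre = midpoint = (1, -3.5); r² = |(-8, -1)−(10, -6)|²/4 = 349/4 = 87.25.
Centre = (1, -3.5).

(1, -3.5)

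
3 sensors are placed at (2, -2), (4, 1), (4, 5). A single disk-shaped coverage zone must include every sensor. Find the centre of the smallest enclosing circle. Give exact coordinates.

Call the three points A, B, C in the order given.
Side lengths²: AB² = 13, AC² = 53, BC² = 16.
Since AC² = 53 ≥ 16 + 13 = 29, the angle opposite AC is not acute, so the smallest enclosing circle has AC as diameter.
Centre = midpoint of AC = (3, 1.5), r² = 53/4 = 13.25.
Centre = (3, 1.5).

(3, 1.5)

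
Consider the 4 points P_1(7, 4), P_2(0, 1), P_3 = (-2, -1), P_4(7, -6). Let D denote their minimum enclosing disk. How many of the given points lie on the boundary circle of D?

The minimum enclosing circle of a finite set is fixed by two of the points (as a diameter) or three (as a circumcircle).
The minimum enclosing circle is determined by three boundary points: P_1, P_3, P_4.
Their circumcentre is (35/9, -1) with r² = 2809/81.
The farthest remaining point P_2 is at distance² 1549/81 ≤ 2809/81.
The points at distance exactly r from the centre are P_1, P_3, P_4 — 3 points.

3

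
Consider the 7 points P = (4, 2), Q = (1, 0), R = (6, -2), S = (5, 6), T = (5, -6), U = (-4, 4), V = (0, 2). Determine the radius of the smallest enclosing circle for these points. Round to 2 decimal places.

By Welzl's lemma the MEC is supported by two points (diametrically opposite) or three points (on a circumcircle).
The minimum enclosing circle is determined by three boundary points: S, T, U.
Their circumcentre is (29/18, 0) with r² = 15385/324.
The farthest remaining point R is at distance² 7537/324 ≤ 15385/324.
r = √(15385/324) ≈ 6.89.

6.89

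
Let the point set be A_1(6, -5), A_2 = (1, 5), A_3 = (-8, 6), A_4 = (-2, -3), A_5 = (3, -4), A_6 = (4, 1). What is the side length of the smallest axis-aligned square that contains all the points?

The bounding box has width 14 and height 11.
An axis-aligned square enclosing the set must have side ≥ max(width, height).
So the minimum side is max(14, 11) = 14.

14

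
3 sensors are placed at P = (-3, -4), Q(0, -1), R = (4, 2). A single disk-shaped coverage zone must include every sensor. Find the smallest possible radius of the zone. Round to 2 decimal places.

4.61

Side lengths²: PQ² = 18, PR² = 85, QR² = 25.
Since PR² = 85 ≥ 25 + 18 = 43, the angle opposite PR is not acute, so the smallest enclosing circle has PR as diameter.
Centre = midpoint of PR = (0.5, -1), r² = 85/4 = 21.25.
r = √(21.25) ≈ 4.61.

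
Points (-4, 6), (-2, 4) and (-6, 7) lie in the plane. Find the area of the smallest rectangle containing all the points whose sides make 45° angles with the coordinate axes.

In coordinates u = x + y, v = x − y the rectangle is axis-aligned; the map (x,y)→(u,v) scales areas by 2.
u-values: 2, 2, 1; range = 2 − 1 = 1.
v-values: -10, -6, -13; range = -6 − (-13) = 7.
Area = (1 × 7) / 2 = 3.5.

3.5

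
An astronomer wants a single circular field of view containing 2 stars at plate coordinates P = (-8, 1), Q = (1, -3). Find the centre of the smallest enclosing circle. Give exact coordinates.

(-3.5, -1)

The smallest circle enclosing two points has them as diameter endpoints.
Centre = midpoint = (-3.5, -1); r² = |PQ|²/4 = 97/4 = 24.25.
Centre = (-3.5, -1).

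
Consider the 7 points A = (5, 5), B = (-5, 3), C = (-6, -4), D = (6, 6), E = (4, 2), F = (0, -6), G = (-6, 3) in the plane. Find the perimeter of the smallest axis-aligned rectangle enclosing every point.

48

Width = max x − min x = 6 − (-6) = 12.
Height = max y − min y = 6 − (-6) = 12.
Perimeter = 2(12 + 12) = 48.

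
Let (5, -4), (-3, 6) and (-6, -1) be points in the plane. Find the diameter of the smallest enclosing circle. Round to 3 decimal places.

12.930

Call the three points A, B, C in the order given.
Side lengths²: AB² = 164, AC² = 130, BC² = 58.
Since AB² = 164 < 130 + 58 = 188, the triangle is acute, so the smallest enclosing circle is the circumcircle.
Circumcentre = (13/43, 19/43), r² = 77285/1849.
Diameter = 2r = 2√(77285/1849) ≈ 12.930.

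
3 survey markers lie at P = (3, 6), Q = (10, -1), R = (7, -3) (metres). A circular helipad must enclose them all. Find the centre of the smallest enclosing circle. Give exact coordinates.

(5.9, 1.9)

Side lengths²: PQ² = 98, PR² = 97, QR² = 13.
Since PQ² = 98 < 97 + 13 = 110, the triangle is acute, so the smallest enclosing circle is the circumcircle.
Circumcentre = (5.9, 1.9), r² = 25.22.
Centre = (5.9, 1.9).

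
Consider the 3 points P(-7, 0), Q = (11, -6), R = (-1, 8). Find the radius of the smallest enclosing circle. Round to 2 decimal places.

Side lengths²: PQ² = 360, PR² = 100, QR² = 340.
Since PQ² = 360 < 340 + 100 = 440, the triangle is acute, so the smallest enclosing circle is the circumcircle.
Circumcentre = (8/3, -1), r² = 850/9.
r = √(850/9) ≈ 9.72.

9.72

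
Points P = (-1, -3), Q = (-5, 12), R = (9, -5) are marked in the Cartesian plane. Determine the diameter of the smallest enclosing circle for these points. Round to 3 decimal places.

22.023

Side lengths²: PQ² = 241, PR² = 104, QR² = 485.
Since QR² = 485 ≥ 241 + 104 = 345, the angle opposite QR is not acute, so the smallest enclosing circle has QR as diameter.
Centre = midpoint of QR = (2, 3.5), r² = 485/4 = 121.25.
Diameter = 2r = 2√(121.25) ≈ 22.023.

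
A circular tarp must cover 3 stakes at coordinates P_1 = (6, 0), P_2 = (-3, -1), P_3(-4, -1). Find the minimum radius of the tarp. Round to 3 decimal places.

Side lengths²: P_1P_2² = 82, P_1P_3² = 101, P_2P_3² = 1.
Since P_1P_3² = 101 ≥ 82 + 1 = 83, the angle opposite P_1P_3 is not acute, so the smallest enclosing circle has P_1P_3 as diameter.
Centre = midpoint of P_1P_3 = (1, -0.5), r² = 101/4 = 25.25.
r = √(25.25) ≈ 5.025.

5.025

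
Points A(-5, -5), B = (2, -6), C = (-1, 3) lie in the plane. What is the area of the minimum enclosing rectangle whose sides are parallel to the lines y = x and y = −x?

72

In coordinates u = x + y, v = x − y the rectangle is axis-aligned; the map (x,y)→(u,v) scales areas by 2.
u-values: -10, -4, 2; range = 2 − (-10) = 12.
v-values: 0, 8, -4; range = 8 − (-4) = 12.
Area = (12 × 12) / 2 = 72.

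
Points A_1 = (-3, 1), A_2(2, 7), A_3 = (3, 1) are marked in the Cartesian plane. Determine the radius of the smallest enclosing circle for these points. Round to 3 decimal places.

3.959

Side lengths²: A_1A_2² = 61, A_1A_3² = 36, A_2A_3² = 37.
Since A_1A_2² = 61 < 37 + 36 = 73, the triangle is acute, so the smallest enclosing circle is the circumcircle.
Circumcentre = (0, 43/12), r² = 2257/144.
r = √(2257/144) ≈ 3.959.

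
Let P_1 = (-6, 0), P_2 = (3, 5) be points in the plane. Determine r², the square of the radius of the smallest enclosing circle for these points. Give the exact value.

26.5

The smallest circle enclosing two points has them as diameter endpoints.
Centre = midpoint = (-1.5, 2.5); r² = |P_1P_2|²/4 = 106/4 = 26.5.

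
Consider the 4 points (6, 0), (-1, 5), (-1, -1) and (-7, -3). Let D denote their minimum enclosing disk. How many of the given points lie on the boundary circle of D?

2

A smallest enclosing disk is always determined by at most three of the input points on its boundary.
The farthest pair is (6, 0)–(-7, -3) with squared distance 178. The circle on this segment as diameter has centre (-0.5, -1.5) and r² = 178/4 = 44.5.
Check (-1, 5): distance² to centre = 42.5 ≤ 44.5, so it lies inside.
All remaining points lie in this disk, and no smaller disk contains both endpoints, so this is the minimum enclosing circle.
The points at distance exactly r from the centre are (6, 0), (-7, -3) — 2 points.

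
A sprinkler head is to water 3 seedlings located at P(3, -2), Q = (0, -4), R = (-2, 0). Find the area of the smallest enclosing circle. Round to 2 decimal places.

23.13

Side lengths²: PQ² = 13, PR² = 29, QR² = 20.
Since PR² = 29 < 20 + 13 = 33, the triangle is acute, so the smallest enclosing circle is the circumcircle.
Circumcentre = (0.375, -1.3125), r² = 7.36328125.
Area = π·r² = π·7.36328125 ≈ 23.13.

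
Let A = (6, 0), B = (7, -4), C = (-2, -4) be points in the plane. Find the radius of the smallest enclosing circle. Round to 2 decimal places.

4.61

Side lengths²: AB² = 17, AC² = 80, BC² = 81.
Since BC² = 81 < 80 + 17 = 97, the triangle is acute, so the smallest enclosing circle is the circumcircle.
Circumcentre = (2.5, -3), r² = 21.25.
r = √(21.25) ≈ 4.61.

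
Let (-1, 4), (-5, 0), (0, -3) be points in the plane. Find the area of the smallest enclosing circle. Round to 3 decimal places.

Call the three points A, B, C in the order given.
Side lengths²: AB² = 32, AC² = 50, BC² = 34.
Since AC² = 50 < 34 + 32 = 66, the triangle is acute, so the smallest enclosing circle is the circumcircle.
Circumcentre = (-1.375, 0.375), r² = 13.28125.
Area = π·r² = π·13.28125 ≈ 41.724.

41.724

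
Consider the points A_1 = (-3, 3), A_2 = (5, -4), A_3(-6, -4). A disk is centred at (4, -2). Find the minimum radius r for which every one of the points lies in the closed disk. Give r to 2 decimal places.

The required radius is the distance from (4, -2) to the farthest point.
Squared distances: 74, 5, 104.
Maximum is 104, attained at A_3.
r = √104 ≈ 10.20.

10.20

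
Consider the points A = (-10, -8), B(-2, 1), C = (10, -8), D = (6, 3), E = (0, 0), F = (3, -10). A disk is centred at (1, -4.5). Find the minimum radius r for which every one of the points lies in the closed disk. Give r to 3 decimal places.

The required radius is the distance from (1, -4.5) to the farthest point.
Squared distances: 133.25, 39.25, 93.25, 81.25, 21.25, 34.25.
Maximum is 133.25, attained at A.
r = √(133.25) ≈ 11.543.

11.543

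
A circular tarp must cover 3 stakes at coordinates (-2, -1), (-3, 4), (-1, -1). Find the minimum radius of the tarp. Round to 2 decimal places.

2.69

Call the three points A, B, C in the order given.
Side lengths²: AB² = 26, AC² = 1, BC² = 29.
Since BC² = 29 ≥ 26 + 1 = 27, the angle opposite BC is not acute, so the smallest enclosing circle has BC as diameter.
Centre = midpoint of BC = (-2, 1.5), r² = 29/4 = 7.25.
r = √(7.25) ≈ 2.69.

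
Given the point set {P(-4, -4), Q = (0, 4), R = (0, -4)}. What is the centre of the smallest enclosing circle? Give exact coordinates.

(-2, 0)

Side lengths²: PQ² = 80, PR² = 16, QR² = 64.
Since PQ² = 80 ≥ 64 + 16 = 80, the angle opposite PQ is not acute, so the smallest enclosing circle has PQ as diameter.
Centre = midpoint of PQ = (-2, 0), r² = 80/4 = 20.
Centre = (-2, 0).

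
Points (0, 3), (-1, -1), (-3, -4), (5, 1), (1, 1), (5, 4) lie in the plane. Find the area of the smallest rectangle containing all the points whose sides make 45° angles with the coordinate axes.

56

In coordinates u = x + y, v = x − y the rectangle is axis-aligned; the map (x,y)→(u,v) scales areas by 2.
u-values: 3, -2, -7, 6, 2, 9; range = 9 − (-7) = 16.
v-values: -3, 0, 1, 4, 0, 1; range = 4 − (-3) = 7.
Area = (16 × 7) / 2 = 56.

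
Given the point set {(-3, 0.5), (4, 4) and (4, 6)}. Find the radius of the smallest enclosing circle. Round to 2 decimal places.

4.45

Call the three points A, B, C in the order given.
Side lengths²: AB² = 61.25, AC² = 79.25, BC² = 4.
Since AC² = 79.25 ≥ 61.25 + 4 = 65.25, the angle opposite AC is not acute, so the smallest enclosing circle has AC as diameter.
Centre = midpoint of AC = (0.5, 3.25), r² = 79.25/4 = 19.8125.
r = √(19.8125) ≈ 4.45.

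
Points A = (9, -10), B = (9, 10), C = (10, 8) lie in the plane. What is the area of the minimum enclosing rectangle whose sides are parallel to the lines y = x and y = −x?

200

In coordinates u = x + y, v = x − y the rectangle is axis-aligned; the map (x,y)→(u,v) scales areas by 2.
u-values: -1, 19, 18; range = 19 − (-1) = 20.
v-values: 19, -1, 2; range = 19 − (-1) = 20.
Area = (20 × 20) / 2 = 200.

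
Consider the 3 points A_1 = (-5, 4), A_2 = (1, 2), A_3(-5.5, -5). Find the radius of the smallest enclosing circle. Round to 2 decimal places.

Side lengths²: A_1A_2² = 40, A_1A_3² = 81.25, A_2A_3² = 91.25.
Since A_2A_3² = 91.25 < 81.25 + 40 = 121.25, the triangle is acute, so the smallest enclosing circle is the circumcircle.
Circumcentre = (-141/44, -27/44), r² = 23725/968.
r = √(23725/968) ≈ 4.95.

4.95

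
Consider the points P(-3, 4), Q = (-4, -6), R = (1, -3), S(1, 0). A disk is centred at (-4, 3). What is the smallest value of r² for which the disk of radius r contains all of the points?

The required radius is the distance from (-4, 3) to the farthest point.
Squared distances: 2, 81, 61, 34.
Maximum is 81, attained at Q.

81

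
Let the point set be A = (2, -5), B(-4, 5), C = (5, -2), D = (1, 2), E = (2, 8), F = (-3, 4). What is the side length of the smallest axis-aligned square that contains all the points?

The bounding box has width 9 and height 13.
An axis-aligned square enclosing the set must have side ≥ max(width, height).
So the minimum side is max(9, 13) = 13.

13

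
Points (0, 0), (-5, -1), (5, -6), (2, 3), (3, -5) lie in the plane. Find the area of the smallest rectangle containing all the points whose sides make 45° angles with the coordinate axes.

In coordinates u = x + y, v = x − y the rectangle is axis-aligned; the map (x,y)→(u,v) scales areas by 2.
u-values: 0, -6, -1, 5, -2; range = 5 − (-6) = 11.
v-values: 0, -4, 11, -1, 8; range = 11 − (-4) = 15.
Area = (11 × 15) / 2 = 82.5.

82.5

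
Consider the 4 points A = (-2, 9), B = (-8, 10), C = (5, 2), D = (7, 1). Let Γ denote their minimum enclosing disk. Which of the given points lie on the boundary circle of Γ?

B, D

The minimum enclosing circle of a finite set is fixed by two of the points (as a diameter) or three (as a circumcircle).
The farthest pair is B–D with squared distance 306. The circle on this segment as diameter has centre (-0.5, 5.5) and r² = 306/4 = 76.5.
Check A: distance² to centre = 14.5 ≤ 76.5, so it lies inside.
All remaining points lie in this disk, and no smaller disk contains both endpoints, so this is the minimum enclosing circle.
The points at distance exactly r from the centre are B, D — 2 points.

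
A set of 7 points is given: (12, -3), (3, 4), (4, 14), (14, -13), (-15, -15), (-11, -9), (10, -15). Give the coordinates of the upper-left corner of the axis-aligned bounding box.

x-range [-15, 14], y-range [-15, 14].
The upper-left corner is (-15, 14).

(-15, 14)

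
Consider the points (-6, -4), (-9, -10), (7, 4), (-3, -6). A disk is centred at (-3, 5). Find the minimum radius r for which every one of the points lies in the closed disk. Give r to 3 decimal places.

16.155

The required radius is the distance from (-3, 5) to the farthest point.
Squared distances: 90, 261, 101, 121.
Maximum is 261, attained at (-9, -10).
r = √261 ≈ 16.155.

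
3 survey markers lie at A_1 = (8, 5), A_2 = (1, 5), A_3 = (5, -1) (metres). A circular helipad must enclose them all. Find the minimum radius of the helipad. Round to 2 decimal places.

Side lengths²: A_1A_2² = 49, A_1A_3² = 45, A_2A_3² = 52.
Since A_2A_3² = 52 < 49 + 45 = 94, the triangle is acute, so the smallest enclosing circle is the circumcircle.
Circumcentre = (4.5, 3), r² = 16.25.
r = √(16.25) ≈ 4.03.

4.03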